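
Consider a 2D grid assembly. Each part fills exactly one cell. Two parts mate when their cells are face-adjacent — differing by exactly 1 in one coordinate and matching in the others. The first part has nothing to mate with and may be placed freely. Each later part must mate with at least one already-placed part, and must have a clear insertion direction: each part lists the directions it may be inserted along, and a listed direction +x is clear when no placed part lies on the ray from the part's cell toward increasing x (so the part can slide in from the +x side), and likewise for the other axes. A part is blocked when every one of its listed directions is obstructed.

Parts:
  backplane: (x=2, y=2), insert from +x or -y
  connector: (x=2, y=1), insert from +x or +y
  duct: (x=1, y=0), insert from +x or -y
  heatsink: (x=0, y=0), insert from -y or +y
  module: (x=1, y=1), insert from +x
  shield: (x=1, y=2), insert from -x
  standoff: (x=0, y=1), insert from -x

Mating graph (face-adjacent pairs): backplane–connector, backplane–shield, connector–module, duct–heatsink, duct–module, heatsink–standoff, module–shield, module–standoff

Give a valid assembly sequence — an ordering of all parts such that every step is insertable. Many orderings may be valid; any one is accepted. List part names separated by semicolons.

standoff; heatsink; duct; module; shield; connector; backplane

1. standoff@(0, 1) [-x clear] — {standoff}
2. heatsink@(0, 0) [-y clear] — {heatsink, standoff}
3. duct@(1, 0) [+x clear] — {duct, heatsink, standoff}
4. module@(1, 1) [+x clear] — {duct, heatsink, module, standoff}
5. shield@(1, 2) [-x clear] — {duct, heatsink, module, shield, standoff}
6. connector@(2, 1) [+x clear] — {connector, duct, heatsink, module, shield, standoff}
7. backplane@(2, 2) [+x clear] — {backplane, connector, duct, heatsink, module, shield, standoff}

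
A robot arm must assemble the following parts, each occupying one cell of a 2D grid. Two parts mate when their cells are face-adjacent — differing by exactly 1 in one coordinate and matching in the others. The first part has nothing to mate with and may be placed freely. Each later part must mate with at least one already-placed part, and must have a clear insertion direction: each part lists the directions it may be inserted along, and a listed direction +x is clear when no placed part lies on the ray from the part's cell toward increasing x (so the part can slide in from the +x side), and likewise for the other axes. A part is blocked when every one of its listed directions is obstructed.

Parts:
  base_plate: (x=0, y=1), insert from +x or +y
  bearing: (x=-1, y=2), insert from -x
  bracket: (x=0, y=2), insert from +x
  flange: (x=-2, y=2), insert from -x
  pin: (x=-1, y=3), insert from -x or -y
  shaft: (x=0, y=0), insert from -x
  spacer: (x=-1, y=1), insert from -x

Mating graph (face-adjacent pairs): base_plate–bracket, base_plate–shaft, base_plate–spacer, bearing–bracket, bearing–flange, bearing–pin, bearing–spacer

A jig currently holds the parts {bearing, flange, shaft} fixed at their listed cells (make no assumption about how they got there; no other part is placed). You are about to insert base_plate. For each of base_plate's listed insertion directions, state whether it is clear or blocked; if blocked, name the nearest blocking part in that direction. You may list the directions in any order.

+x: ray from base_plate(0, 1) has no placed part ⇒ clear
+y: ray from base_plate(0, 1) has no placed part ⇒ clear

+x: clear; +y: clear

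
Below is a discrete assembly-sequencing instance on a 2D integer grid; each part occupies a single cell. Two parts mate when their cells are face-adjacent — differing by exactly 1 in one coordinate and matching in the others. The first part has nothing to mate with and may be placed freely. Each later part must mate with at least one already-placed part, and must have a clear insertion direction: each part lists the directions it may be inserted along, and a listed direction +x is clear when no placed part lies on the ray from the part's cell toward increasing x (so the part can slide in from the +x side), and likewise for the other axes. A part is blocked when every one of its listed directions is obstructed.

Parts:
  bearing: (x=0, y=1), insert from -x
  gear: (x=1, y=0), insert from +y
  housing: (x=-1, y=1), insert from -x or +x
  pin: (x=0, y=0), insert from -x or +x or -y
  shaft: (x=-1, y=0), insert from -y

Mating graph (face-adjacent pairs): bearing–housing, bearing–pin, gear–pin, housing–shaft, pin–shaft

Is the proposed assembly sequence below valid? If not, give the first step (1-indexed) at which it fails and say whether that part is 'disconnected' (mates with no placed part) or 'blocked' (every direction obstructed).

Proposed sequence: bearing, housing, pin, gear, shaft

1. bearing@(0, 1) [-x clear] — {bearing}
2. housing@(-1, 1) [-x clear] — {bearing, housing}
3. pin@(0, 0) [-x clear] — {bearing, housing, pin}
4. gear@(1, 0) [+y clear] — {bearing, gear, housing, pin}
5. shaft@(-1, 0) [-y clear] — {bearing, gear, housing, pin, shaft}

Valid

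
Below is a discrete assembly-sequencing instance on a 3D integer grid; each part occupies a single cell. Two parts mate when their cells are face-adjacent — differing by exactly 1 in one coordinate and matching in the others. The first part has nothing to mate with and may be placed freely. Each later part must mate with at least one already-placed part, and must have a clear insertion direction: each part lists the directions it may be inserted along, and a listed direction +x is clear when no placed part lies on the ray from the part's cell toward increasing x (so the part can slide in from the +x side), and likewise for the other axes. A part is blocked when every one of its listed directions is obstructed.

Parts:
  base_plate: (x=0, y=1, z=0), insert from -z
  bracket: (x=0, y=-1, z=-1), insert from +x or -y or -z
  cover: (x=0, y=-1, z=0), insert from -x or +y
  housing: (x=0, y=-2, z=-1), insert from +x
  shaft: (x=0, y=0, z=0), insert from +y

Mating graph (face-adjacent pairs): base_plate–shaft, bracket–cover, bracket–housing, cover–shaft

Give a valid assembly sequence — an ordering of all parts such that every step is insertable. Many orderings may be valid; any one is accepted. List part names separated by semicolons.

1. cover@(0, -1, 0) [-x clear] — {cover}
2. shaft@(0, 0, 0) [+y clear] — {cover, shaft}
3. base_plate@(0, 1, 0) [-z clear] — {base_plate, cover, shaft}
4. bracket@(0, -1, -1) [+x clear] — {base_plate, bracket, cover, shaft}
5. housing@(0, -2, -1) [+x clear] — {base_plate, bracket, cover, housing, shaft}

cover; shaft; base_plate; bracket; housing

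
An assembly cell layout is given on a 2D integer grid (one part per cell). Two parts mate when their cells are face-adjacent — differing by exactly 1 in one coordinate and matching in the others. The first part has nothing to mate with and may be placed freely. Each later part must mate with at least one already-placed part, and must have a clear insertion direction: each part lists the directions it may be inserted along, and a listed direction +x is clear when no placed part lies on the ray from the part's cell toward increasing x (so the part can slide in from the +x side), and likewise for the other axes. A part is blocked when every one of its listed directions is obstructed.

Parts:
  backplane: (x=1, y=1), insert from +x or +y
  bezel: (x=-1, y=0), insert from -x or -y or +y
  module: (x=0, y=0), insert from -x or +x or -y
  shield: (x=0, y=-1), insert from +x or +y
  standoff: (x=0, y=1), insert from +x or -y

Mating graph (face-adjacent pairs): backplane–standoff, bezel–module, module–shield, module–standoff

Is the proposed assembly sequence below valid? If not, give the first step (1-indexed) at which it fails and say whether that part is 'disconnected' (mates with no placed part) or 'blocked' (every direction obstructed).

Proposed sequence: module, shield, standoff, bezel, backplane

1. module@(0, 0) [-x clear] — {module}
2. shield@(0, -1) [+x clear] — {module, shield}
3. standoff@(0, 1) [+x clear] — {module, shield, standoff}
4. bezel@(-1, 0) [-x clear] — {bezel, module, shield, standoff}
5. backplane@(1, 1) [+x clear] — {backplane, bezel, module, shield, standoff}

Valid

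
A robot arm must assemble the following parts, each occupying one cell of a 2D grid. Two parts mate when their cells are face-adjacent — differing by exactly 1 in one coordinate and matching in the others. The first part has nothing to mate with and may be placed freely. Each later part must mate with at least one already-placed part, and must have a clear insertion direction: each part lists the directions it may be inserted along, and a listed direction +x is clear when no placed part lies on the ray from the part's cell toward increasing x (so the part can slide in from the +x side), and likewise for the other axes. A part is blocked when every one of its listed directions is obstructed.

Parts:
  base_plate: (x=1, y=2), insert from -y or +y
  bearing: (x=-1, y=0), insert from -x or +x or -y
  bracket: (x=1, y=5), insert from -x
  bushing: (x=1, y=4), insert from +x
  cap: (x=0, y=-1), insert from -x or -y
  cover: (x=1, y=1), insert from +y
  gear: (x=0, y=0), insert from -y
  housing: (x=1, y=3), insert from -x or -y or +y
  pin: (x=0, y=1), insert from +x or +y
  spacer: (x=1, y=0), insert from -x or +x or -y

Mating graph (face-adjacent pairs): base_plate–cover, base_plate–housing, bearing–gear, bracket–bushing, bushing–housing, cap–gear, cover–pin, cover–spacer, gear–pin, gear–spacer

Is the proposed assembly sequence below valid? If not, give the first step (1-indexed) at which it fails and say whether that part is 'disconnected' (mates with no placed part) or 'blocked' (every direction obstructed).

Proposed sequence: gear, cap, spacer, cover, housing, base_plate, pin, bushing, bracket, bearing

Invalid at step 5 (disconnected)

1. gear@(0, 0) [-y clear] — {gear}
2. cap@(0, -1) [-x clear] — {cap, gear}
3. spacer@(1, 0) [+x clear] — {cap, gear, spacer}
4. cover@(1, 1) [+y clear] — {cap, cover, gear, spacer}
5. housing@(1, 3) — no placed neighbour ⇒ disconnected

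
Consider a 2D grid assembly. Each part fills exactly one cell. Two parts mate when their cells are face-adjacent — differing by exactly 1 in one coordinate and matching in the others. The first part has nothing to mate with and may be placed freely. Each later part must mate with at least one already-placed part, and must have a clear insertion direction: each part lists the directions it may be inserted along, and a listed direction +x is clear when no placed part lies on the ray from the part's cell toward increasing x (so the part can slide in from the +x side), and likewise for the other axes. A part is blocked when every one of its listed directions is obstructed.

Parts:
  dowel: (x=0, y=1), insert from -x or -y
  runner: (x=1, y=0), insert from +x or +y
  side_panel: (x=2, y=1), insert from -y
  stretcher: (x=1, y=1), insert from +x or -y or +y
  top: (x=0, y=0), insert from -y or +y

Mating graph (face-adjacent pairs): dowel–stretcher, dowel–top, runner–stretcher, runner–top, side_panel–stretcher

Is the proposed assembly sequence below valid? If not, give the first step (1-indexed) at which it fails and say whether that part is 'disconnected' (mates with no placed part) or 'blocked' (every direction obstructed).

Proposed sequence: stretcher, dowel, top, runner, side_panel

1. stretcher@(1, 1) [+x clear] — {stretcher}
2. dowel@(0, 1) [-x clear] — {dowel, stretcher}
3. top@(0, 0) [-y clear] — {dowel, stretcher, top}
4. runner@(1, 0) [+x clear] — {dowel, runner, stretcher, top}
5. side_panel@(2, 1) [-y clear] — {dowel, runner, side_panel, stretcher, top}

Valid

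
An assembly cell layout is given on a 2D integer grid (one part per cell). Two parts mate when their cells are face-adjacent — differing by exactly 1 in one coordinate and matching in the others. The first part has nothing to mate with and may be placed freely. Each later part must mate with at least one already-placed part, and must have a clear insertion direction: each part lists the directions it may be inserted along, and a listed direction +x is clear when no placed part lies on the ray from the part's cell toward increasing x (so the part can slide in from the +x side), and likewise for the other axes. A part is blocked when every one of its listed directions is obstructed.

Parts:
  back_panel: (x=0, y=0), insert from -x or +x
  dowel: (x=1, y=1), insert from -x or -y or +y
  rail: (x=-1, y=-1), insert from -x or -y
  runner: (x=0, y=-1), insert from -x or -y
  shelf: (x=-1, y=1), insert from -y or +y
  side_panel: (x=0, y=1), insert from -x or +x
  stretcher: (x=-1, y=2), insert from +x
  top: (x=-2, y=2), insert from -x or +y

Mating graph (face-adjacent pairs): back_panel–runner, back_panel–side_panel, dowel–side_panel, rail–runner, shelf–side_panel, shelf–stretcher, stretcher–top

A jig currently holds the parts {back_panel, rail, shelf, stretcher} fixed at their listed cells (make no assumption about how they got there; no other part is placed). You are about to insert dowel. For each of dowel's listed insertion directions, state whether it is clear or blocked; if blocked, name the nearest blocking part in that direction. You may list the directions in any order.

-x: nearest on ray is shelf@(-1, 1) ⇒ blocked
-y: ray from dowel(1, 1) has no placed part ⇒ clear
+y: ray from dowel(1, 1) has no placed part ⇒ clear

+y: clear; -x: blocked by shelf; -y: clear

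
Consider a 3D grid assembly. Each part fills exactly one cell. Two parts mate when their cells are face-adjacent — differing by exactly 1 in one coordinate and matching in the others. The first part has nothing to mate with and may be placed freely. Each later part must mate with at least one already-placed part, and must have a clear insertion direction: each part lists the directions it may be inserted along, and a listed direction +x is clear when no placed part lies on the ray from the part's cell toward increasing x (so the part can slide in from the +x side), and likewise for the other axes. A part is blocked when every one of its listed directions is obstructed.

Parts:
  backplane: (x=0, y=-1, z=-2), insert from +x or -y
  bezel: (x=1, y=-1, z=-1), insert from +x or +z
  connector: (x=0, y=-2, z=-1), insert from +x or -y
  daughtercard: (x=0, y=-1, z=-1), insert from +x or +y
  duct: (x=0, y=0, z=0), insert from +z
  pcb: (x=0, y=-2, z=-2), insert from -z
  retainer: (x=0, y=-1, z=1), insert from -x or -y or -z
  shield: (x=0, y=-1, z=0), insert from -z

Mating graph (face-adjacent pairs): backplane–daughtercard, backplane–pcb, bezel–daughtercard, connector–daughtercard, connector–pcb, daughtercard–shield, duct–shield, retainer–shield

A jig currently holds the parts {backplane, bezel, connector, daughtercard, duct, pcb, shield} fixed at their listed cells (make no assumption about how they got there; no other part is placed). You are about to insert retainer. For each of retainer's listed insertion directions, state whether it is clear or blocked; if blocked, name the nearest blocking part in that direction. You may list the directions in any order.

-x: ray from retainer(0, -1, 1) has no placed part ⇒ clear
-y: ray from retainer(0, -1, 1) has no placed part ⇒ clear
-z: nearest on ray is shield@(0, -1, 0) ⇒ blocked

-x: clear; -y: clear; -z: blocked by shield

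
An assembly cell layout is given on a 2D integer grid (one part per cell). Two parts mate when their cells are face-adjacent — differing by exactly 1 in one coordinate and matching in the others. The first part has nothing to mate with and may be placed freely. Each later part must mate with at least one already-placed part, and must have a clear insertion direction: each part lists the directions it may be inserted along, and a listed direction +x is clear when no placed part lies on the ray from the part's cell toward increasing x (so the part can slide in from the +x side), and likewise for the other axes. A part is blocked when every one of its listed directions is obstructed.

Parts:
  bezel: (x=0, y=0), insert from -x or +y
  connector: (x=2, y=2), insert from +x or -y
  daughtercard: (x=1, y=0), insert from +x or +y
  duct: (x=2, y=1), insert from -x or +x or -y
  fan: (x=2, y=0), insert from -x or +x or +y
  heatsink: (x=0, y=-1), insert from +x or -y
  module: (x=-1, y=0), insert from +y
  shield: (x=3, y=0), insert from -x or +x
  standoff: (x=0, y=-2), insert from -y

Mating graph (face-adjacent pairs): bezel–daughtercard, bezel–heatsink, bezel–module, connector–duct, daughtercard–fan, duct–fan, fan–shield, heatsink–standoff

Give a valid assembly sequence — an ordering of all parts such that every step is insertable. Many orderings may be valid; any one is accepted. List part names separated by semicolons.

1. shield@(3, 0) [-x clear] — {shield}
2. fan@(2, 0) [-x clear] — {fan, shield}
3. duct@(2, 1) [-x clear] — {duct, fan, shield}
4. connector@(2, 2) [+x clear] — {connector, duct, fan, shield}
5. daughtercard@(1, 0) [+y clear] — {connector, daughtercard, duct, fan, shield}
6. bezel@(0, 0) [-x clear] — {bezel, connector, daughtercard, duct, fan, shield}
7. heatsink@(0, -1) [+x clear] — {bezel, connector, daughtercard, duct, fan, heatsink, shield}
8. module@(-1, 0) [+y clear] — {bezel, connector, daughtercard, duct, fan, heatsink, module, shield}
9. standoff@(0, -2) [-y clear] — {bezel, connector, daughtercard, duct, fan, heatsink, module, shield, standoff}

shield; fan; duct; connector; daughtercard; bezel; heatsink; module; standoff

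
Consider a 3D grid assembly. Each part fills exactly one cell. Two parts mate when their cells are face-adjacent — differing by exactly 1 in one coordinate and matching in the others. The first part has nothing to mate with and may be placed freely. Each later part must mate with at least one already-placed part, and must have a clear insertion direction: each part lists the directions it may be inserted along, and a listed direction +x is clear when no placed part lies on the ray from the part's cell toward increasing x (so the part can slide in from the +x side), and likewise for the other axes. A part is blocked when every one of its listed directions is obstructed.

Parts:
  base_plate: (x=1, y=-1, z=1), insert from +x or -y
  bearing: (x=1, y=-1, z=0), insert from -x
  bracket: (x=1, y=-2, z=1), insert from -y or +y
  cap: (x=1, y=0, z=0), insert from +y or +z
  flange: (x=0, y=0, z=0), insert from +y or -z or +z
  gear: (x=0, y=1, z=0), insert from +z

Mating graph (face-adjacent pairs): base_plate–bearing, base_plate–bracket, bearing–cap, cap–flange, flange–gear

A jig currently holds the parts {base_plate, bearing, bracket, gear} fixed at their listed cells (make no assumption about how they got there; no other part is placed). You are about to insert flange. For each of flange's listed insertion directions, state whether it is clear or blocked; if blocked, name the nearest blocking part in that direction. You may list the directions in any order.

+y: blocked by gear; +z: clear; -z: clear

+y: nearest on ray is gear@(0, 1, 0) ⇒ blocked
-z: ray from flange(0, 0, 0) has no placed part ⇒ clear
+z: ray from flange(0, 0, 0) has no placed part ⇒ clear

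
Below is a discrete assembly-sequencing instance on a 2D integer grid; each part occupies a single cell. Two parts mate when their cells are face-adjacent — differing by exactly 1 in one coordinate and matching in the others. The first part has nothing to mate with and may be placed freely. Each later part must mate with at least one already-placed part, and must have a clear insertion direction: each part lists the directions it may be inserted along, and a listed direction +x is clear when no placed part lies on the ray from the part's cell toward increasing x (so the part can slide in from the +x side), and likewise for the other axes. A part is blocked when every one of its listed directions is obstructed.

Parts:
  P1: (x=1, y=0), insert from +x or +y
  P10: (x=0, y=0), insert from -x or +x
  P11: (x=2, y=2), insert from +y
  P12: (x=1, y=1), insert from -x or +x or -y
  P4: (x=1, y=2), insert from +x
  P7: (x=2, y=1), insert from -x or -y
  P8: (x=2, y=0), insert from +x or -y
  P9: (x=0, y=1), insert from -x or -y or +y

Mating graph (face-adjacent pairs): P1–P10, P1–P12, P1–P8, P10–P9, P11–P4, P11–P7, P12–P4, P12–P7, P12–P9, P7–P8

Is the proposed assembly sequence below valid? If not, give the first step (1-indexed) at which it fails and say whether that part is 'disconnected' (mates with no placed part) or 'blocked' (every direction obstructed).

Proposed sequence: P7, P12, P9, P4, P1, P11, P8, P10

Valid

1. P7@(2, 1) [-x clear] — {P7}
2. P12@(1, 1) [-x clear] — {P12, P7}
3. P9@(0, 1) [-x clear] — {P12, P7, P9}
4. P4@(1, 2) [+x clear] — {P12, P4, P7, P9}
5. P1@(1, 0) [+x clear] — {P1, P12, P4, P7, P9}
6. P11@(2, 2) [+y clear] — {P1, P11, P12, P4, P7, P9}
7. P8@(2, 0) [+x clear] — {P1, P11, P12, P4, P7, P8, P9}
8. P10@(0, 0) [-x clear] — {P1, P10, P11, P12, P4, P7, P8, P9}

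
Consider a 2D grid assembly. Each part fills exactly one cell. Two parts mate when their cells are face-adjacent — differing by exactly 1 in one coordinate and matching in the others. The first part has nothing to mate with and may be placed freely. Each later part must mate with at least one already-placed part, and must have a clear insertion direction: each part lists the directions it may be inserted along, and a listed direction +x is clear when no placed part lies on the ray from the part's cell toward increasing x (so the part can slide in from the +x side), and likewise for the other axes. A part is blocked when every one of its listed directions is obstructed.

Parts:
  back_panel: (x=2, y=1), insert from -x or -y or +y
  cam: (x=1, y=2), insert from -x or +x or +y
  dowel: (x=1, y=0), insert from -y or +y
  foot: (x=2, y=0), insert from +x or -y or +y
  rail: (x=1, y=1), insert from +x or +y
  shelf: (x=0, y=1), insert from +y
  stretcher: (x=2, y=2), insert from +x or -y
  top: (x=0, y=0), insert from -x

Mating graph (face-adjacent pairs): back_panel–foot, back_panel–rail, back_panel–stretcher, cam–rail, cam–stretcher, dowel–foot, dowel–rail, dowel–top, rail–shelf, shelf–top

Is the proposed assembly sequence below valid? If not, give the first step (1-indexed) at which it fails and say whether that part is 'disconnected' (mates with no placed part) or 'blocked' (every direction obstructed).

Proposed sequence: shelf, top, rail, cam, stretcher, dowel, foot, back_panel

1. shelf@(0, 1) [+y clear] — {shelf}
2. top@(0, 0) [-x clear] — {shelf, top}
3. rail@(1, 1) [+x clear] — {rail, shelf, top}
4. cam@(1, 2) [-x clear] — {cam, rail, shelf, top}
5. stretcher@(2, 2) [+x clear] — {cam, rail, shelf, stretcher, top}
6. dowel@(1, 0) [-y clear] — {cam, dowel, rail, shelf, stretcher, top}
7. foot@(2, 0) [+x clear] — {cam, dowel, foot, rail, shelf, stretcher, top}
8. back_panel@(2, 1) — -x/-y/+y all obstructed ⇒ blocked

Invalid at step 8 (blocked)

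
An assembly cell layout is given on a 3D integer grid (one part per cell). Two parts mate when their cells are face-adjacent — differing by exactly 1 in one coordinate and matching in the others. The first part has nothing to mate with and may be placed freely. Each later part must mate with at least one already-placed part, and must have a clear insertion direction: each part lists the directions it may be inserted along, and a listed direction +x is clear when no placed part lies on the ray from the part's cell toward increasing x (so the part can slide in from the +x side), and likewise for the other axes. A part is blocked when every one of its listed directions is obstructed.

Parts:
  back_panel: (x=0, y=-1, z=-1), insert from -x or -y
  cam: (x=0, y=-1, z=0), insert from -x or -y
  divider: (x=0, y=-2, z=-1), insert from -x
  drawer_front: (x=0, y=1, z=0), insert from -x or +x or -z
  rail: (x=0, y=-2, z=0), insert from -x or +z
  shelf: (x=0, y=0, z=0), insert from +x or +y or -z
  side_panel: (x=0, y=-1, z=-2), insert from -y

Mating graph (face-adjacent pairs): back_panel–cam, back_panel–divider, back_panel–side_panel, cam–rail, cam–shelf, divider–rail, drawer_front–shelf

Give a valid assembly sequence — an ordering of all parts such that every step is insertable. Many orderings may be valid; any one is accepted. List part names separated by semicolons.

1. shelf@(0, 0, 0) [+x clear] — {shelf}
2. drawer_front@(0, 1, 0) [-x clear] — {drawer_front, shelf}
3. cam@(0, -1, 0) [-x clear] — {cam, drawer_front, shelf}
4. rail@(0, -2, 0) [-x clear] — {cam, drawer_front, rail, shelf}
5. divider@(0, -2, -1) [-x clear] — {cam, divider, drawer_front, rail, shelf}
6. back_panel@(0, -1, -1) [-x clear] — {back_panel, cam, divider, drawer_front, rail, shelf}
7. side_panel@(0, -1, -2) [-y clear] — {back_panel, cam, divider, drawer_front, rail, shelf, side_panel}

shelf; drawer_front; cam; rail; divider; back_panel; side_panel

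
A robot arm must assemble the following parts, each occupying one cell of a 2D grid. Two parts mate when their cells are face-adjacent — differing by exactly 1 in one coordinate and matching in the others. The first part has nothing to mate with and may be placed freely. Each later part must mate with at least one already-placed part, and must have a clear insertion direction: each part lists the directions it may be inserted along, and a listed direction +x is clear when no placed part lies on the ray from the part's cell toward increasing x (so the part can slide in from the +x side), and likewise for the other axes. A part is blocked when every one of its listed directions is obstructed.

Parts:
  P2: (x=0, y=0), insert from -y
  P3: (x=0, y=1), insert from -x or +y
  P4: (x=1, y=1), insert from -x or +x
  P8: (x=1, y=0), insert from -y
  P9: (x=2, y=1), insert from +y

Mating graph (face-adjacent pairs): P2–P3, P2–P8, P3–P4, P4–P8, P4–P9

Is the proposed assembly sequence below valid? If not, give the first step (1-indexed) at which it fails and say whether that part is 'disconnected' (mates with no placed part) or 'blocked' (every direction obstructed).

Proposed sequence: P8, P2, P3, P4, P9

1. P8@(1, 0) [-y clear] — {P8}
2. P2@(0, 0) [-y clear] — {P2, P8}
3. P3@(0, 1) [-x clear] — {P2, P3, P8}
4. P4@(1, 1) [+x clear] — {P2, P3, P4, P8}
5. P9@(2, 1) [+y clear] — {P2, P3, P4, P8, P9}

Valid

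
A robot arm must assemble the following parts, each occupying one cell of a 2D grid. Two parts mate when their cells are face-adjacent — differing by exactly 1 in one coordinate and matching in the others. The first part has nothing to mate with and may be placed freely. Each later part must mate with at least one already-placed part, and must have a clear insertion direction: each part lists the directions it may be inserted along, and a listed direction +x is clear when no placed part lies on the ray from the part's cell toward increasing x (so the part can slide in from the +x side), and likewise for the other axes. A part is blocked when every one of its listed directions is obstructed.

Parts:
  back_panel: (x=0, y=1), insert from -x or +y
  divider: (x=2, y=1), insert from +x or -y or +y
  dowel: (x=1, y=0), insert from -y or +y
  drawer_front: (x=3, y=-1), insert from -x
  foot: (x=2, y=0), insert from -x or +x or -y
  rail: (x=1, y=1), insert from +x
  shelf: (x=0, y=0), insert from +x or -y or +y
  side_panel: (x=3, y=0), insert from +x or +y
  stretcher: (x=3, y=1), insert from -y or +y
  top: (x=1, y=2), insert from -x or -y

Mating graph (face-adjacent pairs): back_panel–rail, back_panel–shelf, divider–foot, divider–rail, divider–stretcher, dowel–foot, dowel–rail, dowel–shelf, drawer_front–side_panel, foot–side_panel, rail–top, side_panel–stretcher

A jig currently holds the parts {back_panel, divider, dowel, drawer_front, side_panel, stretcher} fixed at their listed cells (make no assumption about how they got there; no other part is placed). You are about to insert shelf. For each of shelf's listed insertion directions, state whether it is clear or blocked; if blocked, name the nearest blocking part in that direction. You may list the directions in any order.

+x: blocked by dowel; +y: blocked by back_panel; -y: clear

+x: nearest on ray is dowel@(1, 0) ⇒ blocked
-y: ray from shelf(0, 0) has no placed part ⇒ clear
+y: nearest on ray is back_panel@(0, 1) ⇒ blocked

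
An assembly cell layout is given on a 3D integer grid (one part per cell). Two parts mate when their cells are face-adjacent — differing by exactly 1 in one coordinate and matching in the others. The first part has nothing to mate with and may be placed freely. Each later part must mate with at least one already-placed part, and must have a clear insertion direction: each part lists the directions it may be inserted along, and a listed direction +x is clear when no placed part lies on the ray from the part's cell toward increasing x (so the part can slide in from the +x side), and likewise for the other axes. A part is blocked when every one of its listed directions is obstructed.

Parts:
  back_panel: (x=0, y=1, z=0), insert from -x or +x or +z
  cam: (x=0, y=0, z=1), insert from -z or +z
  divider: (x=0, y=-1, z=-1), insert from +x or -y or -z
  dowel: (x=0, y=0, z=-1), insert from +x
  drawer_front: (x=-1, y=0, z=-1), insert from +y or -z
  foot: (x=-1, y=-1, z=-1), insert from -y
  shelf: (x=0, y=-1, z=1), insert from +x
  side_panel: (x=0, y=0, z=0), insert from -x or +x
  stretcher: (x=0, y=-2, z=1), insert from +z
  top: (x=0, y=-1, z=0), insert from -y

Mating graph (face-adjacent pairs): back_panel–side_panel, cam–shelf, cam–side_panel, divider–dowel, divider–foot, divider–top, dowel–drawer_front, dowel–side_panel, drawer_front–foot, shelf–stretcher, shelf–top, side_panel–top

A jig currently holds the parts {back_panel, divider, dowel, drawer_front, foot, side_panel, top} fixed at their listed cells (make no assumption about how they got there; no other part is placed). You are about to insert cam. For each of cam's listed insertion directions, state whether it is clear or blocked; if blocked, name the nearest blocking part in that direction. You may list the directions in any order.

+z: clear; -z: blocked by side_panel

-z: nearest on ray is side_panel@(0, 0, 0) ⇒ blocked
+z: ray from cam(0, 0, 1) has no placed part ⇒ clear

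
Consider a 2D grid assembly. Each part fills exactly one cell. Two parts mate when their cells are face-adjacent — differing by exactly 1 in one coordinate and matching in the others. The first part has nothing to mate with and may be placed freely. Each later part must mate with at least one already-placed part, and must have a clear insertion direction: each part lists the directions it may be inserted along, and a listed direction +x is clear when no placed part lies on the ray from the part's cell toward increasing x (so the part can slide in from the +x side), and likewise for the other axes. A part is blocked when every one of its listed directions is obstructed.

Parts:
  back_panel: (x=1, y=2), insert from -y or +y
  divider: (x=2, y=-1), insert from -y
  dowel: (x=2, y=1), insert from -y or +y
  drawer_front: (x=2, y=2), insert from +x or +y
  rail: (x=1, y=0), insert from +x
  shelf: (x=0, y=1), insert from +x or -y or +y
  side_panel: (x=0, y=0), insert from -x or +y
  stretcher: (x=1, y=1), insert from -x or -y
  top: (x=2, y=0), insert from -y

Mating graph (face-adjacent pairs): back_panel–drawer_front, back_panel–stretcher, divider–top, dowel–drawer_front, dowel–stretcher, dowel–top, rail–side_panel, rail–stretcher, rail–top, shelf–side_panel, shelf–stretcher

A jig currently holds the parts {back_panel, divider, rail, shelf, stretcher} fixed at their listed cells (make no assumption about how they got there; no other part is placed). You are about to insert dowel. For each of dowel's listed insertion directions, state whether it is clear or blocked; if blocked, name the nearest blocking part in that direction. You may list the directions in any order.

+y: clear; -y: blocked by divider

-y: nearest on ray is divider@(2, -1) ⇒ blocked
+y: ray from dowel(2, 1) has no placed part ⇒ clear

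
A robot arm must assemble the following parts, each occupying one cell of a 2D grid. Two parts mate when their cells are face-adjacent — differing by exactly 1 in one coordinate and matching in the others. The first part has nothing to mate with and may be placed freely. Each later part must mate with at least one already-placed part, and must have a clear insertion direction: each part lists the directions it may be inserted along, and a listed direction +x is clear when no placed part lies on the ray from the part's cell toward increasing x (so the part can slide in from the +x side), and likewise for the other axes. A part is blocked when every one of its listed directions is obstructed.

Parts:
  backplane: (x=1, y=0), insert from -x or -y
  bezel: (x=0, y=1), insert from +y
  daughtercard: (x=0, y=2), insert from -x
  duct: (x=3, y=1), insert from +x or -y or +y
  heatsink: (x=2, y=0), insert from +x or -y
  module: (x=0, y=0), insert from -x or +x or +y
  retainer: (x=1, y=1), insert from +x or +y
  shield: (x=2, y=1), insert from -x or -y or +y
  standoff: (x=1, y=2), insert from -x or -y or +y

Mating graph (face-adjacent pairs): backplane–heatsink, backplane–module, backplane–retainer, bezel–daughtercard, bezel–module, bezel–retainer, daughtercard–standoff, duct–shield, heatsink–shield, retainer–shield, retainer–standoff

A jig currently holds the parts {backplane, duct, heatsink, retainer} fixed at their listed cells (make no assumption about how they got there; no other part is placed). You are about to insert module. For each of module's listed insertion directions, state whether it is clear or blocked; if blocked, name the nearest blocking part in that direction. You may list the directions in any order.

+x: blocked by backplane; +y: clear; -x: clear

-x: ray from module(0, 0) has no placed part ⇒ clear
+x: nearest on ray is backplane@(1, 0) ⇒ blocked
+y: ray from module(0, 0) has no placed part ⇒ clear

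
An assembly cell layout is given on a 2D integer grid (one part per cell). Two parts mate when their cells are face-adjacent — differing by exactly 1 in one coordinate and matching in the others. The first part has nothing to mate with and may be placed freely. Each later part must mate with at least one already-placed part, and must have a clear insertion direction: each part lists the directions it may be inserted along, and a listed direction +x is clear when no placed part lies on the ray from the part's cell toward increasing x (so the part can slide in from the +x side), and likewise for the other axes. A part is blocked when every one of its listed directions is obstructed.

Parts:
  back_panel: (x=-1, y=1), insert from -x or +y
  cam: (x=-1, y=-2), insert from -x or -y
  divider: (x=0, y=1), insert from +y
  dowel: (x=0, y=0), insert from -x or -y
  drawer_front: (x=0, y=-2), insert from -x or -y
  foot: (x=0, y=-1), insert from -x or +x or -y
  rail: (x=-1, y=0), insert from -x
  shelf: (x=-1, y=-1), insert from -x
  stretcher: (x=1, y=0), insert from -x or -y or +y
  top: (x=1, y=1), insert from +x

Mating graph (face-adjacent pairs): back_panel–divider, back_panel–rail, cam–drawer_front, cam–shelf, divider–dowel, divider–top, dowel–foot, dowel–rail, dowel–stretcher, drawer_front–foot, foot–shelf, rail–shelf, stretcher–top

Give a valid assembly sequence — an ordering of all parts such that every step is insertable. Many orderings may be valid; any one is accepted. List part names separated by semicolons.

1. cam@(-1, -2) [-x clear] — {cam}
2. drawer_front@(0, -2) [-y clear] — {cam, drawer_front}
3. foot@(0, -1) [-x clear] — {cam, drawer_front, foot}
4. dowel@(0, 0) [-x clear] — {cam, dowel, drawer_front, foot}
5. stretcher@(1, 0) [-y clear] — {cam, dowel, drawer_front, foot, stretcher}
6. divider@(0, 1) [+y clear] — {cam, divider, dowel, drawer_front, foot, stretcher}
7. rail@(-1, 0) [-x clear] — {cam, divider, dowel, drawer_front, foot, rail, stretcher}
8. top@(1, 1) [+x clear] — {cam, divider, dowel, drawer_front, foot, rail, stretcher, top}
9. back_panel@(-1, 1) [-x clear] — {back_panel, cam, divider, dowel, drawer_front, foot, rail, stretcher, top}
10. shelf@(-1, -1) [-x clear] — {back_panel, cam, divider, dowel, drawer_front, foot, rail, shelf, stretcher, top}

cam; drawer_front; foot; dowel; stretcher; divider; rail; top; back_panel; shelf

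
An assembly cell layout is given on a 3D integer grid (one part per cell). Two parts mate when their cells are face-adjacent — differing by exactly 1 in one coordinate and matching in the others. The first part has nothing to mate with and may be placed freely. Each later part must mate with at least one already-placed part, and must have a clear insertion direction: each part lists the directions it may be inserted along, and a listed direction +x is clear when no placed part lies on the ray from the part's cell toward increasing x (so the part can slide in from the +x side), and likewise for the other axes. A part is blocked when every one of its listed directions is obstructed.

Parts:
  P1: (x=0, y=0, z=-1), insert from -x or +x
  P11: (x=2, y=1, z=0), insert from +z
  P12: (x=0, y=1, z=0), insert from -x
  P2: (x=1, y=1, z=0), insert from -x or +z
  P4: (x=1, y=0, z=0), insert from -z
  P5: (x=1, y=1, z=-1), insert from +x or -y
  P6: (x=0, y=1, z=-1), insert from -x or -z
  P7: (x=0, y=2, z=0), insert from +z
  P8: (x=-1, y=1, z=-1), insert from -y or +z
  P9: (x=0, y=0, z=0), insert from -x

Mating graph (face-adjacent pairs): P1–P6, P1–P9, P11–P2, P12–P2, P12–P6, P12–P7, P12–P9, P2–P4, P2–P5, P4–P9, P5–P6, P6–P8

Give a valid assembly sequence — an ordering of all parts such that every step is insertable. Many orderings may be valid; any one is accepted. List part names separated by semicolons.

1. P11@(2, 1, 0) [+z clear] — {P11}
2. P2@(1, 1, 0) [-x clear] — {P11, P2}
3. P5@(1, 1, -1) [+x clear] — {P11, P2, P5}
4. P6@(0, 1, -1) [-x clear] — {P11, P2, P5, P6}
5. P12@(0, 1, 0) [-x clear] — {P11, P12, P2, P5, P6}
6. P1@(0, 0, -1) [-x clear] — {P1, P11, P12, P2, P5, P6}
7. P7@(0, 2, 0) [+z clear] — {P1, P11, P12, P2, P5, P6, P7}
8. P9@(0, 0, 0) [-x clear] — {P1, P11, P12, P2, P5, P6, P7, P9}
9. P8@(-1, 1, -1) [-y clear] — {P1, P11, P12, P2, P5, P6, P7, P8, P9}
10. P4@(1, 0, 0) [-z clear] — {P1, P11, P12, P2, P4, P5, P6, P7, P8, P9}

P11; P2; P5; P6; P12; P1; P7; P9; P8; P4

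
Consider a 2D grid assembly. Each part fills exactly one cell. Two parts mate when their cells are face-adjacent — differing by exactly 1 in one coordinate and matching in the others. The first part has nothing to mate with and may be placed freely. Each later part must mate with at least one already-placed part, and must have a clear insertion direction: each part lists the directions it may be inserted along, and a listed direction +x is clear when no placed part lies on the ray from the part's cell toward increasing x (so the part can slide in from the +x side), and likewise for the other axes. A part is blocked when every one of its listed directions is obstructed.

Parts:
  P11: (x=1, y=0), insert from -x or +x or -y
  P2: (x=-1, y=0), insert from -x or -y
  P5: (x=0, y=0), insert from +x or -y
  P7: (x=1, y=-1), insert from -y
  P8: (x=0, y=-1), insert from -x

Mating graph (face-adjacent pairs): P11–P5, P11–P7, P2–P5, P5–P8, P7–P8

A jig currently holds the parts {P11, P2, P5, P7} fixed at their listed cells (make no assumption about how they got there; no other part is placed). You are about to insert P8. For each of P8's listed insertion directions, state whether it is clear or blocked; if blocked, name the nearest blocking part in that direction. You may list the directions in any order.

-x: ray from P8(0, -1) has no placed part ⇒ clear

-x: clear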